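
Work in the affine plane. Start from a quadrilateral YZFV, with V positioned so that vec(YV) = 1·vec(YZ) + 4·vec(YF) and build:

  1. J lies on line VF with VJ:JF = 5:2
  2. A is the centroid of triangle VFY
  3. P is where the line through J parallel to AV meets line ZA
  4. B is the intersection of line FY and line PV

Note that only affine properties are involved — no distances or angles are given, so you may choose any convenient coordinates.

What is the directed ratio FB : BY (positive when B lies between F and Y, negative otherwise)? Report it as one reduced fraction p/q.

Assign Y = (0, 0), Z = (1, 0), F = (0, 1), V = (1, 4) — the answer is frame-independent, so this choice is without loss of generality.
1. J lies on line VF with VJ:JF = 5:2 ⇒ J = (2/7, 13/7)
2. A is the centroid of triangle VFY ⇒ A = (1/3, 5/3)
3. P is where the line through J parallel to AV meets line ZA ⇒ P = (23/84, 305/168)
4. B is the intersection of line FY and line PV ⇒ B = (0, 121/122)
B = F + t·(Y−F) with t = 1/122, so FB:BY = t:(1−t) = 1/122:121/122

FB:BY = 1/121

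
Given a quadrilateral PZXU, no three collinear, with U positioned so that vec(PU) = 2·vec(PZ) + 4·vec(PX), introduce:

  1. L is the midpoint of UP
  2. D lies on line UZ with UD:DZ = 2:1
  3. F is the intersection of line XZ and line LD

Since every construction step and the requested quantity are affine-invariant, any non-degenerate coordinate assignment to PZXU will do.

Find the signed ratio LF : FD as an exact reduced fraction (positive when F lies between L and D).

Set P = (0, 0), Z = (1, 0), X = (0, 1), U = (2, 4); any affine frame gives the same invariant.
1. L is the midpoint of UP ⇒ L = (1, 2)
2. D lies on line UZ with UD:DZ = 2:1 ⇒ D = (4/3, 4/3)
3. F is the intersection of line XZ and line LD ⇒ F = (3, -2)
F = L + t·(D−L) with t = 6, so LF:FD = t:(1−t) = 6:-5

LF:FD = -6/5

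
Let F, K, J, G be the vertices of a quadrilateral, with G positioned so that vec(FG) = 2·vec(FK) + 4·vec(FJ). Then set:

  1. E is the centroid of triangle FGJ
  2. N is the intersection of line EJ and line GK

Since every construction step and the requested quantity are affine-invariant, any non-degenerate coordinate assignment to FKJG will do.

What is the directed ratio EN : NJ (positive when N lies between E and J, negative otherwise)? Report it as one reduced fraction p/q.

Choose coordinates F = (0, 0), K = (1, 0), J = (0, 1), G = (2, 4).
1. E is the centroid of triangle FGJ ⇒ E = (2/3, 5/3)
2. N is the intersection of line EJ and line GK ⇒ N = (5/3, 8/3)
N = E + t·(J−E) with t = -3/2, so EN:NJ = t:(1−t) = -3/2:5/2

EN:NJ = -3/5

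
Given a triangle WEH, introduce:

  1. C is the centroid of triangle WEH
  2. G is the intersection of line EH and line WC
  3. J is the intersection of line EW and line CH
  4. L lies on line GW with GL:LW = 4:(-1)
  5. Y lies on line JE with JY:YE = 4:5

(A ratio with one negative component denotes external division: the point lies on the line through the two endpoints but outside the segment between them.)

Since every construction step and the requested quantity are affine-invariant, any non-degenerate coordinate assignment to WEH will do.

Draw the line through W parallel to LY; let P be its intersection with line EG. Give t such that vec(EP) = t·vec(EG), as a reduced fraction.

Set W = (0, 0), E = (1, 0), H = (0, 1); any affine frame gives the same invariant.
1. C is the centroid of triangle WEH ⇒ C = (1/3, 1/3)
2. G is the intersection of line EH and line WC ⇒ G = (1/2, 1/2)
3. J is the intersection of line EW and line CH ⇒ J = (1/2, 0)
4. L lies on line GW with GL:LW = 4:(-1) ⇒ L = (-1/6, -1/6)
5. Y lies on line JE with JY:YE = 4:5 ⇒ Y = (13/18, 0)
through W parallel to LY: direction (8/9, 1/6); meets EG at P = (16/19, 3/19)
P = E + t·(G−E) with t = 6/19

t = 6/19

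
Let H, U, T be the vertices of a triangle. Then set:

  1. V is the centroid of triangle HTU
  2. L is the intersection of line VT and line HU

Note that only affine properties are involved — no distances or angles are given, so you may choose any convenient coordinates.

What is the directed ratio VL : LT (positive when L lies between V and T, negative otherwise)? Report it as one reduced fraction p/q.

Assign H = (0, 0), U = (1, 0), T = (0, 1) — the answer is frame-independent, so this choice is without loss of generality.
1. V is the centroid of triangle HTU ⇒ V = (1/3, 1/3)
2. L is the intersection of line VT and line HU ⇒ L = (1/2, 0)
L = V + t·(T−V) with t = -1/2, so VL:LT = t:(1−t) = -1/2:3/2

VL:LT = -1/3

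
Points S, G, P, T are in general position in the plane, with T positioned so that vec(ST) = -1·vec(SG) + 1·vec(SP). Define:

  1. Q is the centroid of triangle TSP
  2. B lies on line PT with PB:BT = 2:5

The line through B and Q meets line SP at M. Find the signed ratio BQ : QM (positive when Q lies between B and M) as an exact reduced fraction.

Choose coordinates S = (0, 0), G = (1, 0), P = (0, 1), T = (-1, 1).
1. Q is the centroid of triangle TSP ⇒ Q = (-1/3, 2/3)
2. B lies on line PT with PB:BT = 2:5 ⇒ B = (-2/7, 1)
line BQ meets SP at M = (0, 3)
Q = B + t·(M−B) with t = -1/6, so BQ:QM = -1/6:7/6

BQ:QM = -1/7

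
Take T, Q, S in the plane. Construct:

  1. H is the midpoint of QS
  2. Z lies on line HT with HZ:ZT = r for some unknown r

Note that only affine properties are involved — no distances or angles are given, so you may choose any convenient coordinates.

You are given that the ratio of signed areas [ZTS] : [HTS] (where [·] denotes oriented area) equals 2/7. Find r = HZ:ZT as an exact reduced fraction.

r = 5/2

Choose coordinates T = (0, 0), Q = (1, 0), S = (0, 1).
1. H is the midpoint of QS ⇒ H = (1/2, 1/2)
2. With HZ:ZT = r, write λ = r/(r+1) so Z = H + λ·(T−H); Z is affine-linear in λ
Every point depending on Z is an affine combination of Z and λ-independent points, so each such coordinate is linear in λ; the λ² term in each signed area is a multiple of (T−H)×(T−H) = 0, so 2·[ZTS] and 2·[HTS] are each linear in λ. Evaluating at λ=0 and λ=1:
  2·[ZTS] = 1/2·λ − 1/2,   2·[HTS] = -1/2
So [ZTS]:[HTS] = (1/2·λ − 1/2) / (-1/2). Setting this equal to 2/7:
  1/2·λ − 1/2 = 2/7·(-1/2)  ⇒  λ = 5/7
Then r = λ/(1−λ) = (5/7)/(2/7) = 5/2. Check: with r = 5/2, Z = (1/7, 1/7) and [ZTS]:[HTS] = 2/7 as required.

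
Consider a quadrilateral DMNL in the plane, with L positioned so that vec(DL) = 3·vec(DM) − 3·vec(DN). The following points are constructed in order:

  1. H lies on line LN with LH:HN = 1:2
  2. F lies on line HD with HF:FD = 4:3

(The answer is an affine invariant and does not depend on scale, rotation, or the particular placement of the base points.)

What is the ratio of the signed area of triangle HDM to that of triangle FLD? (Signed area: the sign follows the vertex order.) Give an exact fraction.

Set D = (0, 0), M = (1, 0), N = (0, 1), L = (3, -3); any affine frame gives the same invariant.
1. H lies on line LN with LH:HN = 1:2 ⇒ H = (2, -5/3)
2. F lies on line HD with HF:FD = 4:3 ⇒ F = (6/7, -5/7)
2·[HDM] = -5/3, 2·[FLD] = -3/7
[HDM]:[FLD] = -5/3:-3/7 = 35/9

[HDM]:[FLD] = 35/9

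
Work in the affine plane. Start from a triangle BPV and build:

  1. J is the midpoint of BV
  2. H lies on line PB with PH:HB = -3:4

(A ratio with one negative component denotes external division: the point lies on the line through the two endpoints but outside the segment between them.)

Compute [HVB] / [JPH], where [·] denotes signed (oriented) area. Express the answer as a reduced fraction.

[HVB]:[JPH] = 8/3

Choose coordinates B = (0, 0), P = (1, 0), V = (0, 1).
1. J is the midpoint of BV ⇒ J = (0, 1/2)
2. H lies on line PB with PH:HB = -3:4 ⇒ H = (4, 0)
2·[HVB] = 4, 2·[JPH] = 3/2
[HVB]:[JPH] = 4:3/2 = 8/3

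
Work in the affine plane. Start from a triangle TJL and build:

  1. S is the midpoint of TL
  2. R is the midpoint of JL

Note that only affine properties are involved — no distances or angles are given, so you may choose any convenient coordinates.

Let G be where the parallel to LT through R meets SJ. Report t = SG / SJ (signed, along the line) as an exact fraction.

Set T = (0, 0), J = (1, 0), L = (0, 1); any affine frame gives the same invariant.
1. S is the midpoint of TL ⇒ S = (0, 1/2)
2. R is the midpoint of JL ⇒ R = (1/2, 1/2)
through R parallel to LT: direction (0, -1); meets SJ at G = (1/2, 1/4)
G = S + t·(J−S) with t = 1/2

t = 1/2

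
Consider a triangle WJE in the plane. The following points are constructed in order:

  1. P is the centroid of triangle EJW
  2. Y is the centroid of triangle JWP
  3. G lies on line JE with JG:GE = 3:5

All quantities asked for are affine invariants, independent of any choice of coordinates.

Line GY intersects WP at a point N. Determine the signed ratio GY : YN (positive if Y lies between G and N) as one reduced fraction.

Work in coordinates with W = (0, 0), J = (1, 0), E = (0, 1).
1. P is the centroid of triangle EJW ⇒ P = (1/3, 1/3)
2. Y is the centroid of triangle JWP ⇒ Y = (4/9, 1/9)
3. G lies on line JE with JG:GE = 3:5 ⇒ G = (5/8, 3/8)
line GY meets WP at N = (7/6, 7/6)
Y = G + t·(N−G) with t = -1/3, so GY:YN = -1/3:4/3

GY:YN = -1/4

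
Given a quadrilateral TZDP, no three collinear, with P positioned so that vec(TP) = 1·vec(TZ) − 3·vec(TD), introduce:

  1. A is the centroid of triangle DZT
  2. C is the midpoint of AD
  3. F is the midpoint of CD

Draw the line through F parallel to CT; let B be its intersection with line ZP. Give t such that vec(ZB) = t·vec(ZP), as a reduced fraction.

Assign T = (0, 0), Z = (1, 0), D = (0, 1), P = (1, -3) — the answer is frame-independent, so this choice is without loss of generality.
1. A is the centroid of triangle DZT ⇒ A = (1/3, 1/3)
2. C is the midpoint of AD ⇒ C = (1/6, 2/3)
3. F is the midpoint of CD ⇒ F = (1/12, 5/6)
through F parallel to CT: direction (-1/6, -2/3); meets ZP at B = (1, 9/2)
B = Z + t·(P−Z) with t = -3/2

t = -3/2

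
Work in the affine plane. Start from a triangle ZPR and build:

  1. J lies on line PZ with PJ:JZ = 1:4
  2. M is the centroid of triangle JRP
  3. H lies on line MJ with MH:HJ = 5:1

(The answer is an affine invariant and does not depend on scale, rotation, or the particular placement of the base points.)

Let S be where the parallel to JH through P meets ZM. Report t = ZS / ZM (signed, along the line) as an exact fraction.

Assign Z = (0, 0), P = (1, 0), R = (0, 1) — the answer is frame-independent, so this choice is without loss of generality.
1. J lies on line PZ with PJ:JZ = 1:4 ⇒ J = (4/5, 0)
2. M is the centroid of triangle JRP ⇒ M = (3/5, 1/3)
3. H lies on line MJ with MH:HJ = 5:1 ⇒ H = (23/30, 1/18)
through P parallel to JH: direction (-1/30, 1/18); meets ZM at S = (3/4, 5/12)
S = Z + t·(M−Z) with t = 5/4

t = 5/4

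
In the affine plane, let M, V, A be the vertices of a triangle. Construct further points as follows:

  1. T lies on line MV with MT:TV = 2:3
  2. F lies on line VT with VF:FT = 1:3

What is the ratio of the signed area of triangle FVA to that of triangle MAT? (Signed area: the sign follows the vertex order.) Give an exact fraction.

[FVA]:[MAT] = -3/8

Set M = (0, 0), V = (1, 0), A = (0, 1); any affine frame gives the same invariant.
1. T lies on line MV with MT:TV = 2:3 ⇒ T = (2/5, 0)
2. F lies on line VT with VF:FT = 1:3 ⇒ F = (17/20, 0)
2·[FVA] = 3/20, 2·[MAT] = -2/5
[FVA]:[MAT] = 3/20:-2/5 = -3/8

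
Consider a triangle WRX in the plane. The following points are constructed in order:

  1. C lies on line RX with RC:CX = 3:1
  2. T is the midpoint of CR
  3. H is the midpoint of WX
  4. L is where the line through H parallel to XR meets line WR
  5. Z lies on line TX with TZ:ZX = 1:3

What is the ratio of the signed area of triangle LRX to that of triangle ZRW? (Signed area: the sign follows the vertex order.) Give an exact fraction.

[LRX]:[ZRW] = -16/17

Work in coordinates with W = (0, 0), R = (1, 0), X = (0, 1).
1. C lies on line RX with RC:CX = 3:1 ⇒ C = (1/4, 3/4)
2. T is the midpoint of CR ⇒ T = (5/8, 3/8)
3. H is the midpoint of WX ⇒ H = (0, 1/2)
4. L is where the line through H parallel to XR meets line WR ⇒ L = (1/2, 0)
5. Z lies on line TX with TZ:ZX = 1:3 ⇒ Z = (15/32, 17/32)
2·[LRX] = 1/2, 2·[ZRW] = -17/32
[LRX]:[ZRW] = 1/2:-17/32 = -16/17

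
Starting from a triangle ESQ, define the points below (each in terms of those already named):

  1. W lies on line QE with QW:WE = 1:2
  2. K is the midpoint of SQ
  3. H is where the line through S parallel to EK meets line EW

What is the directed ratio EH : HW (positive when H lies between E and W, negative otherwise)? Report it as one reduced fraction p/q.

EH:HW = -3/5

Choose coordinates E = (0, 0), S = (1, 0), Q = (0, 1).
1. W lies on line QE with QW:WE = 1:2 ⇒ W = (0, 2/3)
2. K is the midpoint of SQ ⇒ K = (1/2, 1/2)
3. H is where the line through S parallel to EK meets line EW ⇒ H = (0, -1)
H = E + t·(W−E) with t = -3/2, so EH:HW = t:(1−t) = -3/2:5/2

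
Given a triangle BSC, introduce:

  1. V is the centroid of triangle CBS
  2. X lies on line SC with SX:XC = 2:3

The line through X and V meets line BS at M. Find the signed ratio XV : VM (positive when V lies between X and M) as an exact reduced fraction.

Choose coordinates B = (0, 0), S = (1, 0), C = (0, 1).
1. V is the centroid of triangle CBS ⇒ V = (1/3, 1/3)
2. X lies on line SC with SX:XC = 2:3 ⇒ X = (3/5, 2/5)
line XV meets BS at M = (-1, 0)
V = X + t·(M−X) with t = 1/6, so XV:VM = 1/6:5/6

XV:VM = 1/5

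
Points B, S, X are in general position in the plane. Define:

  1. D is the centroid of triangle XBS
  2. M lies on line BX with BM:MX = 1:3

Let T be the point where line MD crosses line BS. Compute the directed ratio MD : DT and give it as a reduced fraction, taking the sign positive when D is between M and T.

Set B = (0, 0), S = (1, 0), X = (0, 1); any affine frame gives the same invariant.
1. D is the centroid of triangle XBS ⇒ D = (1/3, 1/3)
2. M lies on line BX with BM:MX = 1:3 ⇒ M = (0, 1/4)
line MD meets BS at T = (-1, 0)
D = M + t·(T−M) with t = -1/3, so MD:DT = -1/3:4/3

MD:DT = -1/4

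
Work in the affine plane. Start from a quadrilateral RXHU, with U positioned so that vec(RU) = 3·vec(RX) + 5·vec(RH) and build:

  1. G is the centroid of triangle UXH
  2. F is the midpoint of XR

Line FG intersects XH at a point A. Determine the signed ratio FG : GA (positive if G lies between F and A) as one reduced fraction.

Set R = (0, 0), X = (1, 0), H = (0, 1), U = (3, 5); any affine frame gives the same invariant.
1. G is the centroid of triangle UXH ⇒ G = (4/3, 2)
2. F is the midpoint of XR ⇒ F = (1/2, 0)
line FG meets XH at A = (11/17, 6/17)
G = F + t·(A−F) with t = 17/3, so FG:GA = 17/3:-14/3

FG:GA = -17/14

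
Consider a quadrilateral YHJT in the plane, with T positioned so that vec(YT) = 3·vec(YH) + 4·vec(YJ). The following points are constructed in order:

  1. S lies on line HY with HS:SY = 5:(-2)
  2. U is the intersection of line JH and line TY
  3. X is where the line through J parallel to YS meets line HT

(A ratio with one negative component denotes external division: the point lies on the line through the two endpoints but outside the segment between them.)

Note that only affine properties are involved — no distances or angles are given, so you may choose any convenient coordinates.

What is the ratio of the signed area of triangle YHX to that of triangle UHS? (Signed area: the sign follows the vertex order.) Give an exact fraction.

[YHX]:[UHS] = -21/20

Assign Y = (0, 0), H = (1, 0), J = (0, 1), T = (3, 4) — the answer is frame-independent, so this choice is without loss of generality.
1. S lies on line HY with HS:SY = 5:(-2) ⇒ S = (-2/3, 0)
2. U is the intersection of line JH and line TY ⇒ U = (3/7, 4/7)
3. X is where the line through J parallel to YS meets line HT ⇒ X = (3/2, 1)
2·[YHX] = 1, 2·[UHS] = -20/21
[YHX]:[UHS] = 1:-20/21 = -21/20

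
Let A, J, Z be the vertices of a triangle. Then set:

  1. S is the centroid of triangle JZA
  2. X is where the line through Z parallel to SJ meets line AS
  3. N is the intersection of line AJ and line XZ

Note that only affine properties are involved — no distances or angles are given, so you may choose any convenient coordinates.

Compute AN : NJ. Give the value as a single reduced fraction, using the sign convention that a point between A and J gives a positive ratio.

Choose coordinates A = (0, 0), J = (1, 0), Z = (0, 1).
1. S is the centroid of triangle JZA ⇒ S = (1/3, 1/3)
2. X is where the line through Z parallel to SJ meets line AS ⇒ X = (2/3, 2/3)
3. N is the intersection of line AJ and line XZ ⇒ N = (2, 0)
N = A + t·(J−A) with t = 2, so AN:NJ = t:(1−t) = 2:-1

AN:NJ = -2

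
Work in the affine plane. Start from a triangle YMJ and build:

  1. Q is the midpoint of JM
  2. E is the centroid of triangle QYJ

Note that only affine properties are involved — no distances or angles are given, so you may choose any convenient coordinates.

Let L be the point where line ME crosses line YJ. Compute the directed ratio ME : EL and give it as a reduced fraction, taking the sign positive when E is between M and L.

ME:EL = 5

Work in coordinates with Y = (0, 0), M = (1, 0), J = (0, 1).
1. Q is the midpoint of JM ⇒ Q = (1/2, 1/2)
2. E is the centroid of triangle QYJ ⇒ E = (1/6, 1/2)
line ME meets YJ at L = (0, 3/5)
E = M + t·(L−M) with t = 5/6, so ME:EL = 5/6:1/6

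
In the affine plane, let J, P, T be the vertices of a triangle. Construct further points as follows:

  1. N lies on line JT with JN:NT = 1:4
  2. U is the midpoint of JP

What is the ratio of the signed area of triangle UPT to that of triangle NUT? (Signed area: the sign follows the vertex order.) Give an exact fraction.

[UPT]:[NUT] = 5/4

Set J = (0, 0), P = (1, 0), T = (0, 1); any affine frame gives the same invariant.
1. N lies on line JT with JN:NT = 1:4 ⇒ N = (0, 1/5)
2. U is the midpoint of JP ⇒ U = (1/2, 0)
2·[UPT] = 1/2, 2·[NUT] = 2/5
[UPT]:[NUT] = 1/2:2/5 = 5/4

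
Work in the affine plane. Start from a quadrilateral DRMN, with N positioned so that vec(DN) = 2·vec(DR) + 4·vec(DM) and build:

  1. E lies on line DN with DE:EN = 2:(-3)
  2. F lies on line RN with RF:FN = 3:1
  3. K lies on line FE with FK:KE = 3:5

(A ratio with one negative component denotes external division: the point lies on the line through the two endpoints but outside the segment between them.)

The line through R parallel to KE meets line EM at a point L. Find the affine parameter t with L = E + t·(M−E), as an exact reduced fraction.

t = -36/31

Assign D = (0, 0), R = (1, 0), M = (0, 1), N = (2, 4) — the answer is frame-independent, so this choice is without loss of generality.
1. E lies on line DN with DE:EN = 2:(-3) ⇒ E = (-4, -8)
2. F lies on line RN with RF:FN = 3:1 ⇒ F = (7/4, 3)
3. K lies on line FE with FK:KE = 3:5 ⇒ K = (-13/32, -9/8)
through R parallel to KE: direction (-115/32, -55/8); meets EM at L = (-268/31, -572/31)
L = E + t·(M−E) with t = -36/31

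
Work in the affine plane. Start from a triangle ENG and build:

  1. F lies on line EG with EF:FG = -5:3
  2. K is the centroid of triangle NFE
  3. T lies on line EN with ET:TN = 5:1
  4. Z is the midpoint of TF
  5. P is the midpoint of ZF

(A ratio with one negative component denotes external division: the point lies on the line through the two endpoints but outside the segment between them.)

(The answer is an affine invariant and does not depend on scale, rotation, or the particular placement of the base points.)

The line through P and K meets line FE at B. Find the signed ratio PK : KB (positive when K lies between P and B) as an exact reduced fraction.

PK:KB = -3/8

Work in coordinates with E = (0, 0), N = (1, 0), G = (0, 1).
1. F lies on line EG with EF:FG = -5:3 ⇒ F = (0, 5/2)
2. K is the centroid of triangle NFE ⇒ K = (1/3, 5/6)
3. T lies on line EN with ET:TN = 5:1 ⇒ T = (5/6, 0)
4. Z is the midpoint of TF ⇒ Z = (5/12, 5/4)
5. P is the midpoint of ZF ⇒ P = (5/24, 15/8)
line PK meets FE at B = (0, 65/18)
K = P + t·(B−P) with t = -3/5, so PK:KB = -3/5:8/5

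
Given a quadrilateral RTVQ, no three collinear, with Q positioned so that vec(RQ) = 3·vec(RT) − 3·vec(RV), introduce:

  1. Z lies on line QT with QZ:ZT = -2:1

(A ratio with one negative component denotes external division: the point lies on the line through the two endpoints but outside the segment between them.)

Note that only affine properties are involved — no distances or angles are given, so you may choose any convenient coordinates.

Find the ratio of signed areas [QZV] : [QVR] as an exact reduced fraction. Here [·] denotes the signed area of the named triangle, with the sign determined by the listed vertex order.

[QZV]:[QVR] = 2/3

Set R = (0, 0), T = (1, 0), V = (0, 1), Q = (3, -3); any affine frame gives the same invariant.
1. Z lies on line QT with QZ:ZT = -2:1 ⇒ Z = (-1, 3)
2·[QZV] = 2, 2·[QVR] = 3
[QZV]:[QVR] = 2:3 = 2/3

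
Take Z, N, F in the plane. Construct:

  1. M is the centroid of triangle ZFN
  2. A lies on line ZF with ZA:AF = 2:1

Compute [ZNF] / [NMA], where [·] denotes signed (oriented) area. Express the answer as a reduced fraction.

Set Z = (0, 0), N = (1, 0), F = (0, 1); any affine frame gives the same invariant.
1. M is the centroid of triangle ZFN ⇒ M = (1/3, 1/3)
2. A lies on line ZF with ZA:AF = 2:1 ⇒ A = (0, 2/3)
2·[ZNF] = 1, 2·[NMA] = -1/9
[ZNF]:[NMA] = 1:-1/9 = -9

[ZNF]:[NMA] = -9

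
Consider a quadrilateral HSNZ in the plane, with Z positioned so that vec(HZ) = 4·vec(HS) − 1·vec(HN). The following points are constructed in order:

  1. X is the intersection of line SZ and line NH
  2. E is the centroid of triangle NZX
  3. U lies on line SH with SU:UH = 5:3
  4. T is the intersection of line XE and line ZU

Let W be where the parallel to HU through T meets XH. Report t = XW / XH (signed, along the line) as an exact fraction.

t = -20/19

Set H = (0, 0), S = (1, 0), N = (0, 1), Z = (4, -1); any affine frame gives the same invariant.
1. X is the intersection of line SZ and line NH ⇒ X = (0, 1/3)
2. E is the centroid of triangle NZX ⇒ E = (4/3, 1/9)
3. U lies on line SH with SU:UH = 5:3 ⇒ U = (3/8, 0)
4. T is the intersection of line XE and line ZU ⇒ T = (-40/19, 13/19)
through T parallel to HU: direction (3/8, 0); meets XH at W = (0, 13/19)
W = X + t·(H−X) with t = -20/19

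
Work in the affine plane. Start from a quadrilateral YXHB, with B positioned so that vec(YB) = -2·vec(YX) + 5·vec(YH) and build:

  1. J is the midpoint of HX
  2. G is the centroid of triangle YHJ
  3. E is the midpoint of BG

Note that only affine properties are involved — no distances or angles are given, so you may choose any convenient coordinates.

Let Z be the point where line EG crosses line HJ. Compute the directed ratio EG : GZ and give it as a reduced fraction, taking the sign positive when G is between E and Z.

EG:GZ = -7/2

Work in coordinates with Y = (0, 0), X = (1, 0), H = (0, 1), B = (-2, 5).
1. J is the midpoint of HX ⇒ J = (1/2, 1/2)
2. G is the centroid of triangle YHJ ⇒ G = (1/6, 1/2)
3. E is the midpoint of BG ⇒ E = (-11/12, 11/4)
line EG meets HJ at Z = (-1/7, 8/7)
G = E + t·(Z−E) with t = 7/5, so EG:GZ = 7/5:-2/5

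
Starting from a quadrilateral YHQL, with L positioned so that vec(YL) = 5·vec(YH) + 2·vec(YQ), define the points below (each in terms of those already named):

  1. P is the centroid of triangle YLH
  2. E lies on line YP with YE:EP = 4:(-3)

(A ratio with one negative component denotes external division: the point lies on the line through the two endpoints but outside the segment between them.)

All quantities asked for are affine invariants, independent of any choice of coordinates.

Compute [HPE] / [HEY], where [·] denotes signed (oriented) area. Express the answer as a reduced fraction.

Assign Y = (0, 0), H = (1, 0), Q = (0, 1), L = (5, 2) — the answer is frame-independent, so this choice is without loss of generality.
1. P is the centroid of triangle YLH ⇒ P = (2, 2/3)
2. E lies on line YP with YE:EP = 4:(-3) ⇒ E = (8, 8/3)
2·[HPE] = -2, 2·[HEY] = 8/3
[HPE]:[HEY] = -2:8/3 = -3/4

[HPE]:[HEY] = -3/4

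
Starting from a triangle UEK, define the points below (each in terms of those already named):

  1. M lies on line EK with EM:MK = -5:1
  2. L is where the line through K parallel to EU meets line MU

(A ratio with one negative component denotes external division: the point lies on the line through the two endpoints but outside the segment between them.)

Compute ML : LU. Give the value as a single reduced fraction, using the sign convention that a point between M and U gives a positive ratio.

ML:LU = 1/4

Assign U = (0, 0), E = (1, 0), K = (0, 1) — the answer is frame-independent, so this choice is without loss of generality.
1. M lies on line EK with EM:MK = -5:1 ⇒ M = (-1/4, 5/4)
2. L is where the line through K parallel to EU meets line MU ⇒ L = (-1/5, 1)
L = M + t·(U−M) with t = 1/5, so ML:LU = t:(1−t) = 1/5:4/5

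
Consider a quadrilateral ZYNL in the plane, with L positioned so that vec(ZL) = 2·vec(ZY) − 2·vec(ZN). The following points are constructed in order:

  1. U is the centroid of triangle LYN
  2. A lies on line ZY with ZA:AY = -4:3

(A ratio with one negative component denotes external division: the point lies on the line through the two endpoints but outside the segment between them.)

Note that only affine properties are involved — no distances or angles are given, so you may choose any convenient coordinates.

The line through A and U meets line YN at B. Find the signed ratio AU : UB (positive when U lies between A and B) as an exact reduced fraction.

Set Z = (0, 0), Y = (1, 0), N = (0, 1), L = (2, -2); any affine frame gives the same invariant.
1. U is the centroid of triangle LYN ⇒ U = (1, -1/3)
2. A lies on line ZY with ZA:AY = -4:3 ⇒ A = (4, 0)
line AU meets YN at B = (13/10, -3/10)
U = A + t·(B−A) with t = 10/9, so AU:UB = 10/9:-1/9

AU:UB = -10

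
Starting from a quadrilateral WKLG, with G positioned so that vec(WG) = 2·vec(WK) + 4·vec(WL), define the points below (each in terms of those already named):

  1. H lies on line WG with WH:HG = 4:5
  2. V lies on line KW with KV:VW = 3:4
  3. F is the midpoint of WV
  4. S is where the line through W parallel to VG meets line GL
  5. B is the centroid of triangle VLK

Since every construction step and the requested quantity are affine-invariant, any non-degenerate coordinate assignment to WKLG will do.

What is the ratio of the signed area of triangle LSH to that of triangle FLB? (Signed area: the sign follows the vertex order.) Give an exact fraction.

Set W = (0, 0), K = (1, 0), L = (0, 1), G = (2, 4); any affine frame gives the same invariant.
1. H lies on line WG with WH:HG = 4:5 ⇒ H = (8/9, 16/9)
2. V lies on line KW with KV:VW = 3:4 ⇒ V = (4/7, 0)
3. F is the midpoint of WV ⇒ F = (2/7, 0)
4. S is where the line through W parallel to VG meets line GL ⇒ S = (10/13, 28/13)
5. B is the centroid of triangle VLK ⇒ B = (11/21, 1/3)
2·[LSH] = -50/117, 2·[FLB] = -1/3
[LSH]:[FLB] = -50/117:-1/3 = 50/39

[LSH]:[FLB] = 50/39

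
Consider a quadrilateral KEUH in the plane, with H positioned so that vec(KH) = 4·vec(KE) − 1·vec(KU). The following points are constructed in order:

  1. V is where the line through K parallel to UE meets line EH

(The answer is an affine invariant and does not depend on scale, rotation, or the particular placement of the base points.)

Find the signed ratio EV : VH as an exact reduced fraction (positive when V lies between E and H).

EV:VH = -1/3

Set K = (0, 0), E = (1, 0), U = (0, 1), H = (4, -1); any affine frame gives the same invariant.
1. V is where the line through K parallel to UE meets line EH ⇒ V = (-1/2, 1/2)
V = E + t·(H−E) with t = -1/2, so EV:VH = t:(1−t) = -1/2:3/2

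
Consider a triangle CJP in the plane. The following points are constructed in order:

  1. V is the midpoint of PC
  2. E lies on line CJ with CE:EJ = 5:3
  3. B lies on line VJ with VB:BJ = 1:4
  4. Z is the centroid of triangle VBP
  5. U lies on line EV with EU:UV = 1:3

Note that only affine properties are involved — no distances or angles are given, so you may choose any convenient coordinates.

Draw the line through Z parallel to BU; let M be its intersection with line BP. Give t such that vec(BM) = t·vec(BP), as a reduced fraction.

Work in coordinates with C = (0, 0), J = (1, 0), P = (0, 1).
1. V is the midpoint of PC ⇒ V = (0, 1/2)
2. E lies on line CJ with CE:EJ = 5:3 ⇒ E = (5/8, 0)
3. B lies on line VJ with VB:BJ = 1:4 ⇒ B = (1/5, 2/5)
4. Z is the centroid of triangle VBP ⇒ Z = (1/15, 19/30)
5. U lies on line EV with EU:UV = 1:3 ⇒ U = (15/32, 1/8)
through Z parallel to BU: direction (43/160, -11/40); meets BP at M = (77/510, 93/170)
M = B + t·(P−B) with t = 25/102

t = 25/102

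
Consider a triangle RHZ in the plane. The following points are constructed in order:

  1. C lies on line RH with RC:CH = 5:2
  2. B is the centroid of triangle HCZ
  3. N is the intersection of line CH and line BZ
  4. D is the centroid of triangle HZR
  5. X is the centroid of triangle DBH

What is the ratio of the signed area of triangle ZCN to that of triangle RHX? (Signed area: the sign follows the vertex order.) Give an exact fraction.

[ZCN]:[RHX] = 9/14

Set R = (0, 0), H = (1, 0), Z = (0, 1); any affine frame gives the same invariant.
1. C lies on line RH with RC:CH = 5:2 ⇒ C = (5/7, 0)
2. B is the centroid of triangle HCZ ⇒ B = (4/7, 1/3)
3. N is the intersection of line CH and line BZ ⇒ N = (6/7, 0)
4. D is the centroid of triangle HZR ⇒ D = (1/3, 1/3)
5. X is the centroid of triangle DBH ⇒ X = (40/63, 2/9)
2·[ZCN] = 1/7, 2·[RHX] = 2/9
[ZCN]:[RHX] = 1/7:2/9 = 9/14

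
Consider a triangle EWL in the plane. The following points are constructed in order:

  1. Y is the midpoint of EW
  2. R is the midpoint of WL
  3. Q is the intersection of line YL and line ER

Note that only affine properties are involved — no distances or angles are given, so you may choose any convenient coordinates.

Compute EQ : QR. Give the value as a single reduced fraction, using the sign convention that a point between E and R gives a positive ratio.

EQ:QR = 2

Choose coordinates E = (0, 0), W = (1, 0), L = (0, 1).
1. Y is the midpoint of EW ⇒ Y = (1/2, 0)
2. R is the midpoint of WL ⇒ R = (1/2, 1/2)
3. Q is the intersection of line YL and line ER ⇒ Q = (1/3, 1/3)
Q = E + t·(R−E) with t = 2/3, so EQ:QR = t:(1−t) = 2/3:1/3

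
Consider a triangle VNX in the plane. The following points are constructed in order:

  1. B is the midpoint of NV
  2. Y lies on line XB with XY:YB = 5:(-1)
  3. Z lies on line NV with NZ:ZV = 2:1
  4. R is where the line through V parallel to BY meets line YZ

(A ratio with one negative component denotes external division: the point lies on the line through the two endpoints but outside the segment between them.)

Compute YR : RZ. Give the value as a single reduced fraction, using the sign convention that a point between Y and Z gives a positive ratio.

Work in coordinates with V = (0, 0), N = (1, 0), X = (0, 1).
1. B is the midpoint of NV ⇒ B = (1/2, 0)
2. Y lies on line XB with XY:YB = 5:(-1) ⇒ Y = (5/8, -1/4)
3. Z lies on line NV with NZ:ZV = 2:1 ⇒ Z = (1/3, 0)
4. R is where the line through V parallel to BY meets line YZ ⇒ R = (-1/4, 1/2)
R = Y + t·(Z−Y) with t = 3, so YR:RZ = t:(1−t) = 3:-2

YR:RZ = -3/2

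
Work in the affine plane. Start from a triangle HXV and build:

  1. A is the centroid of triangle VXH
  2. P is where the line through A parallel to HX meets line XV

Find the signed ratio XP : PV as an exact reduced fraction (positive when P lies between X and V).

Choose coordinates H = (0, 0), X = (1, 0), V = (0, 1).
1. A is the centroid of triangle VXH ⇒ A = (1/3, 1/3)
2. P is where the line through A parallel to HX meets line XV ⇒ P = (2/3, 1/3)
P = X + t·(V−X) with t = 1/3, so XP:PV = t:(1−t) = 1/3:2/3

XP:PV = 1/2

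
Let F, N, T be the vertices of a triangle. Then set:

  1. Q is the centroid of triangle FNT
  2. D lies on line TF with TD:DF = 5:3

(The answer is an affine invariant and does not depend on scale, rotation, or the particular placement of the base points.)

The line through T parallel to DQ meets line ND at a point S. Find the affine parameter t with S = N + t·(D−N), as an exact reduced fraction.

t = 7/2

Set F = (0, 0), N = (1, 0), T = (0, 1); any affine frame gives the same invariant.
1. Q is the centroid of triangle FNT ⇒ Q = (1/3, 1/3)
2. D lies on line TF with TD:DF = 5:3 ⇒ D = (0, 3/8)
through T parallel to DQ: direction (1/3, -1/24); meets ND at S = (-5/2, 21/16)
S = N + t·(D−N) with t = 7/2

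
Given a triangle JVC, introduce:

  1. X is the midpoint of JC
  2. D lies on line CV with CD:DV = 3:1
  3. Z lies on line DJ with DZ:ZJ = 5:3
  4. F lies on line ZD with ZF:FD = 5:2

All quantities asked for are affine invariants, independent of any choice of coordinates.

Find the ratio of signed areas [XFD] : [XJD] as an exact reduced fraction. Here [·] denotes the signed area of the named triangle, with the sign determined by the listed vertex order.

Work in coordinates with J = (0, 0), V = (1, 0), C = (0, 1).
1. X is the midpoint of JC ⇒ X = (0, 1/2)
2. D lies on line CV with CD:DV = 3:1 ⇒ D = (3/4, 1/4)
3. Z lies on line DJ with DZ:ZJ = 5:3 ⇒ Z = (9/32, 3/32)
4. F lies on line ZD with ZF:FD = 5:2 ⇒ F = (69/112, 23/112)
2·[XFD] = 15/224, 2·[XJD] = 3/8
[XFD]:[XJD] = 15/224:3/8 = 5/28

[XFD]:[XJD] = 5/28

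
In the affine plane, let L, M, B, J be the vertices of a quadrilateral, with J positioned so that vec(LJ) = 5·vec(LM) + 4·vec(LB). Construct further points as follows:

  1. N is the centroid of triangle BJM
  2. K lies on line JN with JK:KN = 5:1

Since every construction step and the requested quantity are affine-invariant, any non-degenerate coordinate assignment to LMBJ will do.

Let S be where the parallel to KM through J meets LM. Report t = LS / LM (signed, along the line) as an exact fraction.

Choose coordinates L = (0, 0), M = (1, 0), B = (0, 1), J = (5, 4).
1. N is the centroid of triangle BJM ⇒ N = (2, 5/3)
2. K lies on line JN with JK:KN = 5:1 ⇒ K = (5/2, 37/18)
through J parallel to KM: direction (-3/2, -37/18); meets LM at S = (77/37, 0)
S = L + t·(M−L) with t = 77/37

t = 77/37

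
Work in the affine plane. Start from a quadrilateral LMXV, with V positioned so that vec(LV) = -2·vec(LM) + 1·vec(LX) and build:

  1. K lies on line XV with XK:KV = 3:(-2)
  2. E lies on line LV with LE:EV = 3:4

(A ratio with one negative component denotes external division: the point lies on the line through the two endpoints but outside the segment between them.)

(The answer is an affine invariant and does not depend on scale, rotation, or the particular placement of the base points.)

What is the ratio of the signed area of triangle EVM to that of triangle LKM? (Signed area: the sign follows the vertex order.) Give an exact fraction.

[EVM]:[LKM] = 4/7

Work in coordinates with L = (0, 0), M = (1, 0), X = (0, 1), V = (-2, 1).
1. K lies on line XV with XK:KV = 3:(-2) ⇒ K = (-6, 1)
2. E lies on line LV with LE:EV = 3:4 ⇒ E = (-6/7, 3/7)
2·[EVM] = -4/7, 2·[LKM] = -1
[EVM]:[LKM] = -4/7:-1 = 4/7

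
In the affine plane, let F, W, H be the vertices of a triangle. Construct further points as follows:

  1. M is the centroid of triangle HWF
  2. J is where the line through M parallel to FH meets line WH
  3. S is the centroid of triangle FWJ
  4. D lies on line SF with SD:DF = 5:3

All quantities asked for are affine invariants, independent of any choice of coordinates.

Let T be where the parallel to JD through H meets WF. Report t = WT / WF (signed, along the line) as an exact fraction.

t = 9/7

Choose coordinates F = (0, 0), W = (1, 0), H = (0, 1).
1. M is the centroid of triangle HWF ⇒ M = (1/3, 1/3)
2. J is where the line through M parallel to FH meets line WH ⇒ J = (1/3, 2/3)
3. S is the centroid of triangle FWJ ⇒ S = (4/9, 2/9)
4. D lies on line SF with SD:DF = 5:3 ⇒ D = (1/6, 1/12)
through H parallel to JD: direction (-1/6, -7/12); meets WF at T = (-2/7, 0)
T = W + t·(F−W) with t = 9/7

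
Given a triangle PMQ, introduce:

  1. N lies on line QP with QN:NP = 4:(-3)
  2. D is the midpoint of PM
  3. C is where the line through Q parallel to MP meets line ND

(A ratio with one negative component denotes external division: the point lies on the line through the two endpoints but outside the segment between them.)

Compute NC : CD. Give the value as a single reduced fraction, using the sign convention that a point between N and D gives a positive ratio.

NC:CD = -4

Set P = (0, 0), M = (1, 0), Q = (0, 1); any affine frame gives the same invariant.
1. N lies on line QP with QN:NP = 4:(-3) ⇒ N = (0, -3)
2. D is the midpoint of PM ⇒ D = (1/2, 0)
3. C is where the line through Q parallel to MP meets line ND ⇒ C = (2/3, 1)
C = N + t·(D−N) with t = 4/3, so NC:CD = t:(1−t) = 4/3:-1/3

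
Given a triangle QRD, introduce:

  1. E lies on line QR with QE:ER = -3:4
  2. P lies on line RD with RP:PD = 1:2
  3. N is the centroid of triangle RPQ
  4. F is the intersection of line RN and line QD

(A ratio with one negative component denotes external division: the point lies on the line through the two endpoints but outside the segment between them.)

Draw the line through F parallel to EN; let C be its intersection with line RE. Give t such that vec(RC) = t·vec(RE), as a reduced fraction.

Choose coordinates Q = (0, 0), R = (1, 0), D = (0, 1).
1. E lies on line QR with QE:ER = -3:4 ⇒ E = (-3, 0)
2. P lies on line RD with RP:PD = 1:2 ⇒ P = (2/3, 1/3)
3. N is the centroid of triangle RPQ ⇒ N = (5/9, 1/9)
4. F is the intersection of line RN and line QD ⇒ F = (0, 1/4)
through F parallel to EN: direction (32/9, 1/9); meets RE at C = (-8, 0)
C = R + t·(E−R) with t = 9/4

t = 9/4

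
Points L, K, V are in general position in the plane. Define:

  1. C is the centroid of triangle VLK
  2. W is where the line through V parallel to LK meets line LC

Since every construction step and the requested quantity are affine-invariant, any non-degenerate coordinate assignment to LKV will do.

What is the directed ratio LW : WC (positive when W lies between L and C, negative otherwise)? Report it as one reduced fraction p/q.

LW:WC = -3/2

Work in coordinates with L = (0, 0), K = (1, 0), V = (0, 1).
1. C is the centroid of triangle VLK ⇒ C = (1/3, 1/3)
2. W is where the line through V parallel to LK meets line LC ⇒ W = (1, 1)
W = L + t·(C−L) with t = 3, so LW:WC = t:(1−t) = 3:-2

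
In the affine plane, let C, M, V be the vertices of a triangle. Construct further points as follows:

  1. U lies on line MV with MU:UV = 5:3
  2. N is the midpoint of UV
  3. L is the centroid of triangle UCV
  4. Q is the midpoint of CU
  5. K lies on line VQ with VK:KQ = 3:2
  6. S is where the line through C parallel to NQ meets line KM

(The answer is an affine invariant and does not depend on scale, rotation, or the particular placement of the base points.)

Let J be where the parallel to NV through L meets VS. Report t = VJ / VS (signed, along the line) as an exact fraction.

Assign C = (0, 0), M = (1, 0), V = (0, 1) — the answer is frame-independent, so this choice is without loss of generality.
1. U lies on line MV with MU:UV = 5:3 ⇒ U = (3/8, 5/8)
2. N is the midpoint of UV ⇒ N = (3/16, 13/16)
3. L is the centroid of triangle UCV ⇒ L = (1/8, 13/24)
4. Q is the midpoint of CU ⇒ Q = (3/16, 5/16)
5. K lies on line VQ with VK:KQ = 3:2 ⇒ K = (9/80, 47/80)
6. S is where the line through C parallel to NQ meets line KM ⇒ S = (0, 47/71)
through L parallel to NV: direction (-3/16, 3/16); meets VS at J = (0, 2/3)
J = V + t·(S−V) with t = 71/72

t = 71/72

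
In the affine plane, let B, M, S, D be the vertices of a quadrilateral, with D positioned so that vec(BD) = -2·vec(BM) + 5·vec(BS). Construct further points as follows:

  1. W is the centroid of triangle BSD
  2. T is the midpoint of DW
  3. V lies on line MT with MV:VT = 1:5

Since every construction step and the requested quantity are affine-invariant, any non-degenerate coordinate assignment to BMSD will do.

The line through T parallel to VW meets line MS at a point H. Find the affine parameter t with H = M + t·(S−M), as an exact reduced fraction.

t = -42/5

Work in coordinates with B = (0, 0), M = (1, 0), S = (0, 1), D = (-2, 5).
1. W is the centroid of triangle BSD ⇒ W = (-2/3, 2)
2. T is the midpoint of DW ⇒ T = (-4/3, 7/2)
3. V lies on line MT with MV:VT = 1:5 ⇒ V = (11/18, 7/12)
through T parallel to VW: direction (-23/18, 17/12); meets MS at H = (47/5, -42/5)
H = M + t·(S−M) with t = -42/5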